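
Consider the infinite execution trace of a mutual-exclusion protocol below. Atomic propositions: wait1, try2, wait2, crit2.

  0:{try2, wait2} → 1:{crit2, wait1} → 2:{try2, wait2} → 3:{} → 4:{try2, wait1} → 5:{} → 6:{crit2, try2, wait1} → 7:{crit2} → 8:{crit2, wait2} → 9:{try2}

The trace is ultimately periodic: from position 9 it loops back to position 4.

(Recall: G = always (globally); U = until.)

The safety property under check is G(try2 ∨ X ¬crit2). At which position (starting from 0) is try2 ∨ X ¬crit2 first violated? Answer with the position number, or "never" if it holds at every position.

Check try2 ∨ X ¬crit2 at each position in order: 0 ✓, 1 ✓, 2 ✓, 3 ✓, 4 ✓.
At position 5 the labels are {} and the next position 6 has {crit2, try2, wait1}, so try2 ∨ X ¬crit2 is false there. This is the first violation.

5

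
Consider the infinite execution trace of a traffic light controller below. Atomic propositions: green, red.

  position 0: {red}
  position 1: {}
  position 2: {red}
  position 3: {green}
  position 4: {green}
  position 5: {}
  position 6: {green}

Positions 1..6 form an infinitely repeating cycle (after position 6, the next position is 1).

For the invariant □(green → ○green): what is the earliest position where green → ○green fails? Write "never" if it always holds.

Check green → ○green at each position in order: 0 ✓, 1 ✓, 2 ✓, 3 ✓.
At position 4 the labels are {green} and the next position 5 has {}, so green → ○green is false there. This is the first violation.

4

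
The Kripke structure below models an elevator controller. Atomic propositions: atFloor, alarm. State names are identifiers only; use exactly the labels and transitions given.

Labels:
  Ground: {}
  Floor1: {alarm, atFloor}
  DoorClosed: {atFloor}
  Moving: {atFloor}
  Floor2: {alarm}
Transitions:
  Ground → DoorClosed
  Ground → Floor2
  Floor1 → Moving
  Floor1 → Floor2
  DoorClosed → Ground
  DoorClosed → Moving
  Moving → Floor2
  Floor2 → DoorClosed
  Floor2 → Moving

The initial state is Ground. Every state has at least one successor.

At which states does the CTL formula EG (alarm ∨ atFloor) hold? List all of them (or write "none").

States satisfying alarm ∨ atFloor: {Floor1, DoorClosed, Moving, Floor2}.
States satisfying EG (alarm ∨ atFloor): {Floor1, DoorClosed, Moving, Floor2}.

{Floor1, DoorClosed, Moving, Floor2}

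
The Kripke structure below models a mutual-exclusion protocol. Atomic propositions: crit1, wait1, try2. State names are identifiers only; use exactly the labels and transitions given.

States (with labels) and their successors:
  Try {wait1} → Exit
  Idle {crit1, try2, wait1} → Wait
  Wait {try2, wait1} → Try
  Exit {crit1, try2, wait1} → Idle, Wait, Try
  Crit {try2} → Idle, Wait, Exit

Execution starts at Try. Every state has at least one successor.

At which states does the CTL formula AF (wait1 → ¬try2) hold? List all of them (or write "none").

{Try, Idle, Wait, Exit, Crit}

States satisfying wait1 → ¬try2: {Try, Crit}.
States satisfying AF (wait1 → ¬try2): {Try, Idle, Wait, Exit, Crit}.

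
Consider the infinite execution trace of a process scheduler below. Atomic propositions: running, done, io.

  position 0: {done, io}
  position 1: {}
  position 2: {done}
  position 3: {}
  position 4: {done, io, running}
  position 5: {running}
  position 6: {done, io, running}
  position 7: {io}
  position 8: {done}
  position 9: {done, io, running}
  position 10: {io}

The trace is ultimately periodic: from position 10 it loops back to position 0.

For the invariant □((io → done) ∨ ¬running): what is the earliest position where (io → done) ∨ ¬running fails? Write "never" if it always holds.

(io → done) ∨ ¬running holds at every position 0..10, and those are all the positions the trace ever visits, so the invariant □((io → done) ∨ ¬running) is never violated.

never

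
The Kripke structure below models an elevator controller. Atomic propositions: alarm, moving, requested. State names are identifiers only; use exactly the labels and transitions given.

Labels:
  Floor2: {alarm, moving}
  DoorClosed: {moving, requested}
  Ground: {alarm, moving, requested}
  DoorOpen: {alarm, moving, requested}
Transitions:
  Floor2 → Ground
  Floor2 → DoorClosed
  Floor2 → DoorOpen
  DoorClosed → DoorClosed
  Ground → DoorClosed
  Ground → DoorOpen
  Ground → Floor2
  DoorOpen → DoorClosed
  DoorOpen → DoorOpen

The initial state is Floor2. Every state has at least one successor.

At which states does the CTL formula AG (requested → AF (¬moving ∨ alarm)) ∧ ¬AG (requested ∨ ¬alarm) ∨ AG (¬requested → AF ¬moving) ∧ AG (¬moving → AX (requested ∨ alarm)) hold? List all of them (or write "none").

{DoorClosed, DoorOpen}

States satisfying requested → AF (¬moving ∨ alarm): {Floor2, Ground, DoorOpen}.
States satisfying AG (requested → AF (¬moving ∨ alarm)): ∅.
States satisfying requested ∨ ¬alarm: {DoorClosed, Ground, DoorOpen}.
States satisfying AG (requested ∨ ¬alarm): {DoorClosed, DoorOpen}.
States satisfying ¬AG (requested ∨ ¬alarm): {Floor2, Ground}.
States satisfying ¬requested → AF ¬moving: {DoorClosed, Ground, DoorOpen}.
States satisfying AG (¬requested → AF ¬moving): {DoorClosed, DoorOpen}.
States satisfying ¬moving → AX (requested ∨ alarm): {Floor2, DoorClosed, Ground, DoorOpen}.
States satisfying AG (¬moving → AX (requested ∨ alarm)): {Floor2, DoorClosed, Ground, DoorOpen}.
States satisfying AG (requested → AF (¬moving ∨ alarm)) ∧ ¬AG (requested ∨ ¬alarm) ∨ AG (¬requested → AF ¬moving) ∧ AG (¬moving → AX (requested ∨ alarm)): {DoorClosed, DoorOpen}.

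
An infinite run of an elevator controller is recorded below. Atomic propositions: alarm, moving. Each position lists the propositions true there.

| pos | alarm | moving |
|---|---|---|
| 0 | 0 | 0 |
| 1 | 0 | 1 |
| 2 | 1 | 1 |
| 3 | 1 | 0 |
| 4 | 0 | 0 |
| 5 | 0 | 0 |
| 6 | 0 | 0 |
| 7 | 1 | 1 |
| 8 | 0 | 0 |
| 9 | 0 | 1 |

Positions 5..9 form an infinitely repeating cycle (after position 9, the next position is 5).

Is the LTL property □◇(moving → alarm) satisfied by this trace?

Holds

◇(moving → alarm) holds at every position 0..9, and those are all positions ever visited, so □◇(moving → alarm) holds.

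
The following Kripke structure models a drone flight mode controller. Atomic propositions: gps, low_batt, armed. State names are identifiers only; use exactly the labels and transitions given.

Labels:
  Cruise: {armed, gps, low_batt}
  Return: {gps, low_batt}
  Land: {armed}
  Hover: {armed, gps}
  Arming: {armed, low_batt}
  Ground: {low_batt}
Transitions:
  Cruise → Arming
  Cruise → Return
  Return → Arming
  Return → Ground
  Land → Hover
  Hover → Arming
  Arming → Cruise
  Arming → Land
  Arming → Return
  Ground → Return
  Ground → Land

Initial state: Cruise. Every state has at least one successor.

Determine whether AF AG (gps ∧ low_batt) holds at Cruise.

States satisfying AG (gps ∧ low_batt): ∅.
States satisfying AF AG (gps ∧ low_batt): ∅.
There is a path from Cruise along which AG (gps ∧ low_batt) never holds.
Cruise ∉ Sat(AF AG (gps ∧ low_batt)).

Does not hold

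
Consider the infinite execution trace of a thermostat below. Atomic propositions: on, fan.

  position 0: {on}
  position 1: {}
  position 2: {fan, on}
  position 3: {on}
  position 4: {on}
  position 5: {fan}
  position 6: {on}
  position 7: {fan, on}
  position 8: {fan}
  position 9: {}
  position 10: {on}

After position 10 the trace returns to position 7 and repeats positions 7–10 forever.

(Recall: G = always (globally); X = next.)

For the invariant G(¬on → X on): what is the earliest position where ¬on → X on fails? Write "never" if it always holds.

Check ¬on → X on at each position in order: 0 ✓, 1 ✓, 2 ✓, 3 ✓, 4 ✓, 5 ✓, 6 ✓, 7 ✓.
At position 8 the labels are {fan} and the next position 9 has {}, so ¬on → X on is false there. This is the first violation.

8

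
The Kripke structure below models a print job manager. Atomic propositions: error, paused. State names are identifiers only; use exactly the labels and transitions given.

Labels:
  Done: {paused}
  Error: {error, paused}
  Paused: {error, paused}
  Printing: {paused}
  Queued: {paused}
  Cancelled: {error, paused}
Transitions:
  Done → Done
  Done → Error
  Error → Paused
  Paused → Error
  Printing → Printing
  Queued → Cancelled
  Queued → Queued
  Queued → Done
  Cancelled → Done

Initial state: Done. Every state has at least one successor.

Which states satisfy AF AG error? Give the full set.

{Error, Paused}

States satisfying AG error: {Error, Paused}.
States satisfying AF AG error: {Error, Paused}.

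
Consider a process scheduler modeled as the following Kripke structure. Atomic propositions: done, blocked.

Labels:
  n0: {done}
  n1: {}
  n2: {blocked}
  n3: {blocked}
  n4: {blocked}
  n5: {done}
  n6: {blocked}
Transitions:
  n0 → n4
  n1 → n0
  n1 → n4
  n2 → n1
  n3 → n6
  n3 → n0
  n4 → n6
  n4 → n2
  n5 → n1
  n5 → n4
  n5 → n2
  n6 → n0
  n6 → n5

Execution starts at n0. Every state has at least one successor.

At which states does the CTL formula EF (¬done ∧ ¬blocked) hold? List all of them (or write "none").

{n0, n1, n2, n3, n4, n5, n6}

States satisfying ¬done ∧ ¬blocked: {n1}.
States satisfying EF (¬done ∧ ¬blocked): {n0, n1, n2, n3, n4, n5, n6}.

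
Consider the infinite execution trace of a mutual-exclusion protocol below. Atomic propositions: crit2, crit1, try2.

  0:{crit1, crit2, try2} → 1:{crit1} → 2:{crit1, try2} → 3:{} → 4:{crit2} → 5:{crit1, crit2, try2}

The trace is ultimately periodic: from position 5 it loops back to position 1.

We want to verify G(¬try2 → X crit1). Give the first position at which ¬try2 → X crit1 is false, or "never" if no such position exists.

3

Check ¬try2 → X crit1 at each position in order: 0 ✓, 1 ✓, 2 ✓.
At position 3 the labels are {} and the next position 4 has {crit2}, so ¬try2 → X crit1 is false there. This is the first violation.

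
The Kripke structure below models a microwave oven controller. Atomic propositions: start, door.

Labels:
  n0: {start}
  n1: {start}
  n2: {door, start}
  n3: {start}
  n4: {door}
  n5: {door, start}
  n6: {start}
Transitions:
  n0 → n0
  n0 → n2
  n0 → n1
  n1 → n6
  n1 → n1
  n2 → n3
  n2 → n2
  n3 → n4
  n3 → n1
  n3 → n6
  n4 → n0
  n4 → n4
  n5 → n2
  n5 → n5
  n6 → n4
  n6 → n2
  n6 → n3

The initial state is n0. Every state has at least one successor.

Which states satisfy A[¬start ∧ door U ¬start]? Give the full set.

{n4}

States satisfying ¬start ∧ door: {n4}.
States satisfying ¬start: {n4}.
States satisfying A[¬start ∧ door U ¬start]: {n4}.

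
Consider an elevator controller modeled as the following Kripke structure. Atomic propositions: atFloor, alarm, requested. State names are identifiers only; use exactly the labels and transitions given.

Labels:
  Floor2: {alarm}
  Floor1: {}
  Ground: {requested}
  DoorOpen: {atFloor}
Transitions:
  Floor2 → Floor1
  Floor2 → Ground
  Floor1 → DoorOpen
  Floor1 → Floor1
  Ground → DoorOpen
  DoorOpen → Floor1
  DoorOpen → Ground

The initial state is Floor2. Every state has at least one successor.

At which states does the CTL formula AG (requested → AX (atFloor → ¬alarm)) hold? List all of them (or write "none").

States satisfying requested → AX (atFloor → ¬alarm): {Floor2, Floor1, Ground, DoorOpen}.
States satisfying AG (requested → AX (atFloor → ¬alarm)): {Floor2, Floor1, Ground, DoorOpen}.

{Floor2, Floor1, Ground, DoorOpen}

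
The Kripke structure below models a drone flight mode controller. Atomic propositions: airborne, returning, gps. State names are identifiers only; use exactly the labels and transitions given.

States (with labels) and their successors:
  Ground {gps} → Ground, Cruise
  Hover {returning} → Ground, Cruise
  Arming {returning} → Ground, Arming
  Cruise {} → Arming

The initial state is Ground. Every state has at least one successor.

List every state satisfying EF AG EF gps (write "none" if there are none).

States satisfying AG EF gps: {Ground, Hover, Arming, Cruise}.
States satisfying EF AG EF gps: {Ground, Hover, Arming, Cruise}.

{Ground, Hover, Arming, Cruise}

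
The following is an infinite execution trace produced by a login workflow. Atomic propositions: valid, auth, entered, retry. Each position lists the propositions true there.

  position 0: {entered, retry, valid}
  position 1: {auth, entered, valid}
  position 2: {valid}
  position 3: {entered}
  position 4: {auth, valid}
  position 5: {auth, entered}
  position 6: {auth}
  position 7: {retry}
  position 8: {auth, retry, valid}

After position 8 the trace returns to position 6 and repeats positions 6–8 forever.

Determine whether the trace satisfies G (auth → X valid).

auth → X valid must hold at every position from 0 onward. It fails at position 4, so G (auth → X valid) is false.
Positions where auth holds: 1, 4, 5, 6, 8.
Check X valid at each: 1→ok, 4→fails, 5→fails, 6→fails, 8→fails.

Does not hold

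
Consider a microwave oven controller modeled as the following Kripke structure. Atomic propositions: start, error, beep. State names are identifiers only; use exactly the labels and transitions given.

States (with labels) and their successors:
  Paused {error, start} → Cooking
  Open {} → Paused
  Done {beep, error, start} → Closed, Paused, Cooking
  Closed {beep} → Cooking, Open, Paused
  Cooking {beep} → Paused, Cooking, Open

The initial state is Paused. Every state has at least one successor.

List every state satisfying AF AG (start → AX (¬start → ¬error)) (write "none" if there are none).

{Paused, Open, Done, Closed, Cooking}

States satisfying AG (start → AX (¬start → ¬error)): {Paused, Open, Done, Closed, Cooking}.
States satisfying AF AG (start → AX (¬start → ¬error)): {Paused, Open, Done, Closed, Cooking}.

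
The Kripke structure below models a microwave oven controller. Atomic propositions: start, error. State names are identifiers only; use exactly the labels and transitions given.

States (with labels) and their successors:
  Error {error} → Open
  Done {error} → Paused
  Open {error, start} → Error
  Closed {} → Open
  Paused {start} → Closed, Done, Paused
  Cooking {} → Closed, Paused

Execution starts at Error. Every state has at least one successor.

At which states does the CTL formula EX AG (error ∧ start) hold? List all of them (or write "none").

none

States satisfying AG (error ∧ start): ∅.
States satisfying EX AG (error ∧ start): ∅.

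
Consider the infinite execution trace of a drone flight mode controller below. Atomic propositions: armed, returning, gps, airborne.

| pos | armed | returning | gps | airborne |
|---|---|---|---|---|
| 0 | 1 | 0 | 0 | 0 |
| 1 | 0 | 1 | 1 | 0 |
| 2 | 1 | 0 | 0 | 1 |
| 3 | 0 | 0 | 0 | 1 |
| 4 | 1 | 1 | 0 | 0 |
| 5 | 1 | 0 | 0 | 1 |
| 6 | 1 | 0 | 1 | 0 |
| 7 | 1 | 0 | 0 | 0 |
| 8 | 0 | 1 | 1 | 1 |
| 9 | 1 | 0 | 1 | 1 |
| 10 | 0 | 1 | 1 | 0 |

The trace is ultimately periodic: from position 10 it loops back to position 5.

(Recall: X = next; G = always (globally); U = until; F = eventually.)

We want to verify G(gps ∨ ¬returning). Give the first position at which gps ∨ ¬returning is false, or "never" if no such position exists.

4

Check gps ∨ ¬returning at each position in order: 0 ✓, 1 ✓, 2 ✓, 3 ✓.
At position 4 the labels are {armed, returning}, so gps ∨ ¬returning is false there. This is the first violation.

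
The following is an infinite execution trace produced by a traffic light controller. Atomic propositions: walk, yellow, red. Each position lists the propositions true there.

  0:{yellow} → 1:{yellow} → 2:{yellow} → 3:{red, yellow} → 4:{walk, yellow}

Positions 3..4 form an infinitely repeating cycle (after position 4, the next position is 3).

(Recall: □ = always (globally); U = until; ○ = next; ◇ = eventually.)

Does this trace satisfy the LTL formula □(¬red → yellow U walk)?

Yes

¬red → yellow U walk holds at every position 0..4, and those are all positions ever visited, so □(¬red → yellow U walk) holds.
Positions where ¬red holds: 0, 1, 2, 4.
Check yellow U walk at each: 0→ok, 1→ok, 2→ok, 4→ok.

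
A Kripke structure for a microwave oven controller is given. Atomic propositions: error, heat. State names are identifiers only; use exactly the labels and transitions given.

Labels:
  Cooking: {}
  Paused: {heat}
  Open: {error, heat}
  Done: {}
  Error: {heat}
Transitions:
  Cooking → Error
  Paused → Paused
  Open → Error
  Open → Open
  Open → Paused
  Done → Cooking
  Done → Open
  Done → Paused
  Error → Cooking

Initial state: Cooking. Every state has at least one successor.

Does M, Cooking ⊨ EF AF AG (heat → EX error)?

No

States satisfying AF AG (heat → EX error): ∅.
States satisfying EF AF AG (heat → EX error): ∅.
No suitable path/successor from Cooking witnesses the formula.
Cooking ∉ Sat(EF AF AG (heat → EX error)).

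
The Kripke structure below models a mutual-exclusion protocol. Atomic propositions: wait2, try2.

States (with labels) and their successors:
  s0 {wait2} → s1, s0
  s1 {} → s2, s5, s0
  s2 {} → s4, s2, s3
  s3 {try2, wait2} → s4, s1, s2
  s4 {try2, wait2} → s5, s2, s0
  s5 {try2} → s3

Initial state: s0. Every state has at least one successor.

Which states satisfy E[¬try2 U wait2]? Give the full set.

{s0, s1, s2, s3, s4}

States satisfying ¬try2: {s0, s1, s2}.
States satisfying wait2: {s0, s3, s4}.
States satisfying E[¬try2 U wait2]: {s0, s1, s2, s3, s4}.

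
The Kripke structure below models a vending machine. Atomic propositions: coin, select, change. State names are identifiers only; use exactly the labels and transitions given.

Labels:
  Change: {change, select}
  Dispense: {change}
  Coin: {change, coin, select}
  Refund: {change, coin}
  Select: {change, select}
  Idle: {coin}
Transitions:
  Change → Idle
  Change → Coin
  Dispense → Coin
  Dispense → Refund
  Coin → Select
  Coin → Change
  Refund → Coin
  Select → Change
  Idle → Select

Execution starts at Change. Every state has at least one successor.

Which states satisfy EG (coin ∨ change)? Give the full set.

States satisfying coin ∨ change: {Change, Dispense, Coin, Refund, Select, Idle}.
States satisfying EG (coin ∨ change): {Change, Dispense, Coin, Refund, Select, Idle}.

{Change, Dispense, Coin, Refund, Select, Idle}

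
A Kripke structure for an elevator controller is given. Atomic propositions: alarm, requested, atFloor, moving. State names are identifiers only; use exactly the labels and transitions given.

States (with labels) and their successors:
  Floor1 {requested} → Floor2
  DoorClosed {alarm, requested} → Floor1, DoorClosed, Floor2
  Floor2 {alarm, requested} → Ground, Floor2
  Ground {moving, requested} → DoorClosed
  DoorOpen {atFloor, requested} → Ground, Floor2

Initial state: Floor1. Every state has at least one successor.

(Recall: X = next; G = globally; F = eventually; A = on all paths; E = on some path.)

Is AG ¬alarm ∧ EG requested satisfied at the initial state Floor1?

States satisfying ¬alarm: {Floor1, Ground, DoorOpen}.
States satisfying AG ¬alarm: ∅.
States satisfying requested: {Floor1, DoorClosed, Floor2, Ground, DoorOpen}.
States satisfying EG requested: {Floor1, DoorClosed, Floor2, Ground, DoorOpen}.
States satisfying AG ¬alarm ∧ EG requested: ∅.
Floor1 ∉ Sat(AG ¬alarm ∧ EG requested).

Violated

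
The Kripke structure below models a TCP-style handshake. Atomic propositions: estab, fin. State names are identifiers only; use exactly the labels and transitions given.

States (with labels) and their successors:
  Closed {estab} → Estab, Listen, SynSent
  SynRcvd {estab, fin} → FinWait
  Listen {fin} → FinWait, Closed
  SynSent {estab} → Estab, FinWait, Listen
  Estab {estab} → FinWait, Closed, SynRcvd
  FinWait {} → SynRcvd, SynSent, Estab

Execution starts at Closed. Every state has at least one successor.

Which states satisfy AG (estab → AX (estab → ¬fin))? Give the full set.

States satisfying estab → AX (estab → ¬fin): {Closed, SynRcvd, Listen, SynSent, FinWait}.
States satisfying AG (estab → AX (estab → ¬fin)): ∅.

none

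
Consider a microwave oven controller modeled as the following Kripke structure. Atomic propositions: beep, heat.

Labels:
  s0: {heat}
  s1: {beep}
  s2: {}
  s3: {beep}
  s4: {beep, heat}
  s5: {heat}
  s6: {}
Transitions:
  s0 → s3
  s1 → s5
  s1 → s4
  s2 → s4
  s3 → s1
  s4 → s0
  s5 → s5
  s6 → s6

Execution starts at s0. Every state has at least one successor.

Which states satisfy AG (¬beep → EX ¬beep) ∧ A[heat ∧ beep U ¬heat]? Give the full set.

{s6}

States satisfying ¬beep → EX ¬beep: {s1, s3, s4, s5, s6}.
States satisfying AG (¬beep → EX ¬beep): {s5, s6}.
States satisfying heat ∧ beep: {s4}.
States satisfying ¬heat: {s1, s2, s3, s6}.
States satisfying A[heat ∧ beep U ¬heat]: {s1, s2, s3, s6}.
States satisfying AG (¬beep → EX ¬beep) ∧ A[heat ∧ beep U ¬heat]: {s6}.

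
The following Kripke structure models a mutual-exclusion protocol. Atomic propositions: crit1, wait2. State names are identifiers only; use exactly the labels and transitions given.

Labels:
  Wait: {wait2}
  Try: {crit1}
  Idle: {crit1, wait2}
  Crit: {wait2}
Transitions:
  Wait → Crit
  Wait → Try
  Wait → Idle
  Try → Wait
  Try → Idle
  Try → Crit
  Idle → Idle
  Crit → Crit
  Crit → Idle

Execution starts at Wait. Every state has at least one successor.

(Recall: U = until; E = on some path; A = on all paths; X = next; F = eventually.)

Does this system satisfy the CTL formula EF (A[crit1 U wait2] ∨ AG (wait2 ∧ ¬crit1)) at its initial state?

Holds

States satisfying A[crit1 U wait2] ∨ AG (wait2 ∧ ¬crit1): {Wait, Try, Idle, Crit}.
States satisfying EF (A[crit1 U wait2] ∨ AG (wait2 ∧ ¬crit1)): {Wait, Try, Idle, Crit}.
Some path from Wait reaches a state where A[crit1 U wait2] ∨ AG (wait2 ∧ ¬crit1) holds.
Wait ∈ Sat(EF (A[crit1 U wait2] ∨ AG (wait2 ∧ ¬crit1))).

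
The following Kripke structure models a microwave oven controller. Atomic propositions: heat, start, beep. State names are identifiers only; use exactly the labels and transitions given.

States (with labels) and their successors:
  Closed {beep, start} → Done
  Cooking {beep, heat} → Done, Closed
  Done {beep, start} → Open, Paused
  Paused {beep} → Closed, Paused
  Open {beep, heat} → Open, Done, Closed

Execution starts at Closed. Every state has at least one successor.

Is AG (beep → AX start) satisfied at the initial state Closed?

States satisfying beep → AX start: {Closed, Cooking}.
States satisfying AG (beep → AX start): ∅.
Done is reachable from Closed and violates beep → AX start, so AG fails at Closed.
Closed ∉ Sat(AG (beep → AX start)).

Does not hold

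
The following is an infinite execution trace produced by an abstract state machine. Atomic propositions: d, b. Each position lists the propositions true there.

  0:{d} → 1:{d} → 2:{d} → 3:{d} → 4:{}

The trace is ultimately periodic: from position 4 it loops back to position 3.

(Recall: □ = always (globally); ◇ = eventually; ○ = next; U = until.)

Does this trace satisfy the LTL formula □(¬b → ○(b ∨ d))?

No

¬b → ○(b ∨ d) must hold at every position from 0 onward. It fails at position 3, so □(¬b → ○(b ∨ d)) is false.
Positions where ¬b holds: 0, 1, 2, 3, 4.
Check ○(b ∨ d) at each: 0→ok, 1→ok, 2→ok, 3→fails, 4→ok.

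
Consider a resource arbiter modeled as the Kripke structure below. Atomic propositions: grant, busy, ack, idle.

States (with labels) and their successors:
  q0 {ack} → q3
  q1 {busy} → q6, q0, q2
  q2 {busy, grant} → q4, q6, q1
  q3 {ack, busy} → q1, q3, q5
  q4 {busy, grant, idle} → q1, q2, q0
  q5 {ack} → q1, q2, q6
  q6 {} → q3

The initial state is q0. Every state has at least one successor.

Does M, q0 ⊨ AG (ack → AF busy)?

States satisfying ack → AF busy: {q0, q1, q2, q3, q4, q5, q6}.
States satisfying AG (ack → AF busy): {q0, q1, q2, q3, q4, q5, q6}.
Every state reachable from q0 satisfies ack → AF busy.
q0 ∈ Sat(AG (ack → AF busy)).

Holds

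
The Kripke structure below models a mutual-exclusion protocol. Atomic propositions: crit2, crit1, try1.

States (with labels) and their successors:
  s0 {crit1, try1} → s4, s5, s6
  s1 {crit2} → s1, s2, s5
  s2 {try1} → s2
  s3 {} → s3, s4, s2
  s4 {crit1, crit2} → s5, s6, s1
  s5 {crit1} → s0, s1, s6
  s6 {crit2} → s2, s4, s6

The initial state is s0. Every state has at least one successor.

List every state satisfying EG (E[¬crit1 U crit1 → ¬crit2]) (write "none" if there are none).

States satisfying E[¬crit1 U crit1 → ¬crit2]: {s0, s1, s2, s3, s5, s6}.
States satisfying EG (E[¬crit1 U crit1 → ¬crit2]): {s0, s1, s2, s3, s5, s6}.

{s0, s1, s2, s3, s5, s6}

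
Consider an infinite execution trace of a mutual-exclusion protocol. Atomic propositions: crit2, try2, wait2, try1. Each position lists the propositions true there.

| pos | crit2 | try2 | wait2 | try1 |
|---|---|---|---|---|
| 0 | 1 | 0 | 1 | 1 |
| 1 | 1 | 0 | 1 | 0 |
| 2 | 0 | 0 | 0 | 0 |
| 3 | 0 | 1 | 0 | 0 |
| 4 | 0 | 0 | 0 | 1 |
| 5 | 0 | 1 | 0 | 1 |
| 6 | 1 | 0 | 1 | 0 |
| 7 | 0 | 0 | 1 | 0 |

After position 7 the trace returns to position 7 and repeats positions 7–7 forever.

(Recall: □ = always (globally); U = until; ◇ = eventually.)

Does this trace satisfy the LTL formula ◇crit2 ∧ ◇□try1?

crit2 holds at position 0, which is reachable from 0, so ◇crit2 holds.
□try1 is false at every position 0..7, so it never becomes true and ◇□try1 fails.
At position 0: ◇crit2 is true; ◇□try1 is false; so ◇crit2 ∧ ◇□try1 is false.

No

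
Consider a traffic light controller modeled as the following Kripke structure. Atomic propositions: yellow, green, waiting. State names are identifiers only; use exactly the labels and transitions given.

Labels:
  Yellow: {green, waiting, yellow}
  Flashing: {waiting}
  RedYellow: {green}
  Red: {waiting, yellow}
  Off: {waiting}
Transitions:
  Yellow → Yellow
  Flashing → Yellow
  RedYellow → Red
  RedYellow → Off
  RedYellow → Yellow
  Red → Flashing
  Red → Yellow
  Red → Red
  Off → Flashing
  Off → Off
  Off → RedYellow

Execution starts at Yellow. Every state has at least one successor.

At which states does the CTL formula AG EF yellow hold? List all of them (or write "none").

{Yellow, Flashing, RedYellow, Red, Off}

States satisfying EF yellow: {Yellow, Flashing, RedYellow, Red, Off}.
States satisfying AG EF yellow: {Yellow, Flashing, RedYellow, Red, Off}.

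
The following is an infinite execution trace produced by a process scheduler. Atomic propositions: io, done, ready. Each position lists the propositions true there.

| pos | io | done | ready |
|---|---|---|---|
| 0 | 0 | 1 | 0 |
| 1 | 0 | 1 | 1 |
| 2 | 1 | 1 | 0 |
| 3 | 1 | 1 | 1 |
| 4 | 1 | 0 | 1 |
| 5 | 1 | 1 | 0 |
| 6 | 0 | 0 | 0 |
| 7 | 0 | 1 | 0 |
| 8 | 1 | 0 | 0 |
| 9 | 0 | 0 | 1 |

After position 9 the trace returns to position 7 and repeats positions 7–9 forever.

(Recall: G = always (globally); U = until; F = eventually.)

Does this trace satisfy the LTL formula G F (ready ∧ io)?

Violated

F (ready ∧ io) must hold at every position from 0 onward. It fails at position 5, so G F (ready ∧ io) is false.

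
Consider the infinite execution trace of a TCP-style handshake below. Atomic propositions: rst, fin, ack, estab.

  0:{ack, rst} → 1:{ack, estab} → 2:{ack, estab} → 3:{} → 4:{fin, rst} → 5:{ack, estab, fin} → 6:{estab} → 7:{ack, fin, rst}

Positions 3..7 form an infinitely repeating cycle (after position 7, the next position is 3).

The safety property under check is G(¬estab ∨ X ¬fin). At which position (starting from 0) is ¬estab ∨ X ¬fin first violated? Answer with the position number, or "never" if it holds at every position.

Check ¬estab ∨ X ¬fin at each position in order: 0 ✓, 1 ✓, 2 ✓, 3 ✓, 4 ✓, 5 ✓.
At position 6 the labels are {estab} and the next position 7 has {ack, fin, rst}, so ¬estab ∨ X ¬fin is false there. This is the first violation.

6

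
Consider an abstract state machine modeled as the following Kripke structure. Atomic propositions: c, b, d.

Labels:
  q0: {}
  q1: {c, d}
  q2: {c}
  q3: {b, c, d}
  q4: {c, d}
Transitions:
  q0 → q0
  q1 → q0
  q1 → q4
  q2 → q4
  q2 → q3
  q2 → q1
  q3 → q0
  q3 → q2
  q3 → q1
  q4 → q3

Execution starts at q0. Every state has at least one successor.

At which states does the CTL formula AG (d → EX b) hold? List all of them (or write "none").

{q0}

States satisfying d → EX b: {q0, q2, q4}.
States satisfying AG (d → EX b): {q0}.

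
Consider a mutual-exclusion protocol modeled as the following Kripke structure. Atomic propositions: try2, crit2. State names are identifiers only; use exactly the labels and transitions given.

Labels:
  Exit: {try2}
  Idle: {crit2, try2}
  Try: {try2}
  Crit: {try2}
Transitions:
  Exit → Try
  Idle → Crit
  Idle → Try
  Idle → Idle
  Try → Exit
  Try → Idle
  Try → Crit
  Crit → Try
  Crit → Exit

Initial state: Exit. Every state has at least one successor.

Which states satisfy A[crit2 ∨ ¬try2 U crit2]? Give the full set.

{Idle}

States satisfying crit2 ∨ ¬try2: {Idle}.
States satisfying crit2: {Idle}.
States satisfying A[crit2 ∨ ¬try2 U crit2]: {Idle}.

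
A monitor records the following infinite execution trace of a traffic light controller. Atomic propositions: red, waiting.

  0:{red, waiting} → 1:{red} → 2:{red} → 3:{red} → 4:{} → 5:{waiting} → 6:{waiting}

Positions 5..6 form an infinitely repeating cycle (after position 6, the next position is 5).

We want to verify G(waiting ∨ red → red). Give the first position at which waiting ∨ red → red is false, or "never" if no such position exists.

Check waiting ∨ red → red at each position in order: 0 ✓, 1 ✓, 2 ✓, 3 ✓, 4 ✓.
At position 5 the labels are {waiting}, so waiting ∨ red → red is false there. This is the first violation.

5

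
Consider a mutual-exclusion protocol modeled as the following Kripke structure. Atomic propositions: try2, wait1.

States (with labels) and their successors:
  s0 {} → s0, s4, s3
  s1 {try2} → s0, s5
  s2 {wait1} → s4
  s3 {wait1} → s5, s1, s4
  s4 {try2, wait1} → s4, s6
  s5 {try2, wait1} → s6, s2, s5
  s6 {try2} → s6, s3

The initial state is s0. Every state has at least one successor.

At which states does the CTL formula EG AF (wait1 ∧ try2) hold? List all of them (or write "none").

States satisfying AF (wait1 ∧ try2): {s2, s4, s5}.
States satisfying EG AF (wait1 ∧ try2): {s2, s4, s5}.

{s2, s4, s5}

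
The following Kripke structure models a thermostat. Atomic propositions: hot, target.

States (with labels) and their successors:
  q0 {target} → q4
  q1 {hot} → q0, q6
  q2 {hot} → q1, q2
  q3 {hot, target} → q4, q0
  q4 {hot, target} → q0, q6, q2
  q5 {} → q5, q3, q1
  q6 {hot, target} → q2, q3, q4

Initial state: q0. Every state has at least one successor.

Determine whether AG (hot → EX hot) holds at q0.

Holds

States satisfying hot → EX hot: {q0, q1, q2, q3, q4, q5, q6}.
States satisfying AG (hot → EX hot): {q0, q1, q2, q3, q4, q5, q6}.
Every state reachable from q0 satisfies hot → EX hot.
q0 ∈ Sat(AG (hot → EX hot)).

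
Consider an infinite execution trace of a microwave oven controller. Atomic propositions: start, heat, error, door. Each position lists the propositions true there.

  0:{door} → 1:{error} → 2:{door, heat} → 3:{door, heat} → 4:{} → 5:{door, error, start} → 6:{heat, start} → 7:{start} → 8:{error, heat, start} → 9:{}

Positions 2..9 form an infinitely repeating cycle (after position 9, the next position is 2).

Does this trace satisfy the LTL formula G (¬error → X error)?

¬error → X error must hold at every position from 0 onward. It fails at position 2, so G (¬error → X error) is false.
Positions where ¬error holds: 0, 2, 3, 4, 6, 7, 9.
Check X error at each: 0→ok, 2→fails, 3→fails, 4→ok, 6→fails, 7→ok, 9→fails.

No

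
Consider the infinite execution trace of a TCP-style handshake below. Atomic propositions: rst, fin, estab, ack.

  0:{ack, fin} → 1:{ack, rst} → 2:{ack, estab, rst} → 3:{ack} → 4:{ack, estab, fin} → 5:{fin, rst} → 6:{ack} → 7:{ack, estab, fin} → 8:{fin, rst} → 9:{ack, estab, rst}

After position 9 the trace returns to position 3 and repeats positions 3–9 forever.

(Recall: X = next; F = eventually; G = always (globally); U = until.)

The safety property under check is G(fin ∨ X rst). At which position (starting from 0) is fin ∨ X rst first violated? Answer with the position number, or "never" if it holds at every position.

2

Check fin ∨ X rst at each position in order: 0 ✓, 1 ✓.
At position 2 the labels are {ack, estab, rst} and the next position 3 has {ack}, so fin ∨ X rst is false there. This is the first violation.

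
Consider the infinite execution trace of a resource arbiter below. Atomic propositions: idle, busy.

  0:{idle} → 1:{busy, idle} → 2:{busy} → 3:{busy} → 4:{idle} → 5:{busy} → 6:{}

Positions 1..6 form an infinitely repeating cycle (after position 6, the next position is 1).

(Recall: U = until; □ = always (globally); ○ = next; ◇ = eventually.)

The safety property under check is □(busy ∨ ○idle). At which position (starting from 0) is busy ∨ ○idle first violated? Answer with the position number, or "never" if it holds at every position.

4

Check busy ∨ ○idle at each position in order: 0 ✓, 1 ✓, 2 ✓, 3 ✓.
At position 4 the labels are {idle} and the next position 5 has {busy}, so busy ∨ ○idle is false there. This is the first violation.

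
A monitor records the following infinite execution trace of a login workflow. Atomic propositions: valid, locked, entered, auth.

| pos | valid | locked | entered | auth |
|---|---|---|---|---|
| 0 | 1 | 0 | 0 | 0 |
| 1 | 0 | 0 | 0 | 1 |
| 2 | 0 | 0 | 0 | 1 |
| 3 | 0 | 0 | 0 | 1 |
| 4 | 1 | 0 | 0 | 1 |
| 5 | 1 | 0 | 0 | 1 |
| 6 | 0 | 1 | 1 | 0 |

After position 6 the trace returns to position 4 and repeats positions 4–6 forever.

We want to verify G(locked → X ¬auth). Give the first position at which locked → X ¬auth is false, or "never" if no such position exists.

6

Check locked → X ¬auth at each position in order: 0 ✓, 1 ✓, 2 ✓, 3 ✓, 4 ✓, 5 ✓.
At position 6 the labels are {entered, locked} and the next position 4 has {auth, valid}, so locked → X ¬auth is false there. This is the first violation.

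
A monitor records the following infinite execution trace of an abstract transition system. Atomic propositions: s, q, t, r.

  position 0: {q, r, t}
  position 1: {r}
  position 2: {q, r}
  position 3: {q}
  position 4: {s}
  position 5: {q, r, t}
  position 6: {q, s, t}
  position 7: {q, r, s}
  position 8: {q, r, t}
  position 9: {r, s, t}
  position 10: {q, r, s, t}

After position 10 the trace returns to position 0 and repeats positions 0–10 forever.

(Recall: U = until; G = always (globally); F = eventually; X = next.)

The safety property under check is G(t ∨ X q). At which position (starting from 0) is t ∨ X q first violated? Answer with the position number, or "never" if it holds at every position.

3

Check t ∨ X q at each position in order: 0 ✓, 1 ✓, 2 ✓.
At position 3 the labels are {q} and the next position 4 has {s}, so t ∨ X q is false there. This is the first violation.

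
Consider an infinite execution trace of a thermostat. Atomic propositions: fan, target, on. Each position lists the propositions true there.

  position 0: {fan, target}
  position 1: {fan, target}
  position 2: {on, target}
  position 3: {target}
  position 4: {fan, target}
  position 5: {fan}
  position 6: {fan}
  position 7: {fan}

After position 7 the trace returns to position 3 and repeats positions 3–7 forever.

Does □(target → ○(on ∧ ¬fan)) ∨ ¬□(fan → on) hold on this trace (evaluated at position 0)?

Yes

target → ○(on ∧ ¬fan) must hold at every position from 0 onward. It fails at position 0, so □(target → ○(on ∧ ¬fan)) is false.
Positions where target holds: 0, 1, 2, 3, 4.
Check ○(on ∧ ¬fan) at each: 0→fails, 1→ok, 2→fails, 3→fails, 4→fails.
At position 0: □(target → ○(on ∧ ¬fan)) is false; ¬□(fan → on) is true; so □(target → ○(on ∧ ¬fan)) ∨ ¬□(fan → on) is true.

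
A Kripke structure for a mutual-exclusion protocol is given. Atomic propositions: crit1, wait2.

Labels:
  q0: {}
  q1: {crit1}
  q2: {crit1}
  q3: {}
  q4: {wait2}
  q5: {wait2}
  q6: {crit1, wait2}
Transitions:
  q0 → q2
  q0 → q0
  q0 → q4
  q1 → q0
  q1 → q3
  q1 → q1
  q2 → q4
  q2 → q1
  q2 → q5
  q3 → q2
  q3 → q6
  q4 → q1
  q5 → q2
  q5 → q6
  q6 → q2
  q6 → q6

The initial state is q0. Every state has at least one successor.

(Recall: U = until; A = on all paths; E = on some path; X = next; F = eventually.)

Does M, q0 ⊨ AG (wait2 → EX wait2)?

States satisfying wait2 → EX wait2: {q0, q1, q2, q3, q5, q6}.
States satisfying AG (wait2 → EX wait2): ∅.
q4 is reachable from q0 and violates wait2 → EX wait2, so AG fails at q0.
q0 ∉ Sat(AG (wait2 → EX wait2)).

No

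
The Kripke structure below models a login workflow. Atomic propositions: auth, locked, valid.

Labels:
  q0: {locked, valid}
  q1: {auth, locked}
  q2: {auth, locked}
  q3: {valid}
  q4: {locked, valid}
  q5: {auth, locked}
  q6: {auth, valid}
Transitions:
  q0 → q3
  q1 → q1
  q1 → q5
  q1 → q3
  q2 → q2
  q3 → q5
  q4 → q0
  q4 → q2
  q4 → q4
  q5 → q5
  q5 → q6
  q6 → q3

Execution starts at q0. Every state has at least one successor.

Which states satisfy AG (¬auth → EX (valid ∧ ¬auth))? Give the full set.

States satisfying ¬auth → EX (valid ∧ ¬auth): {q0, q1, q2, q4, q5, q6}.
States satisfying AG (¬auth → EX (valid ∧ ¬auth)): {q2}.

{q2}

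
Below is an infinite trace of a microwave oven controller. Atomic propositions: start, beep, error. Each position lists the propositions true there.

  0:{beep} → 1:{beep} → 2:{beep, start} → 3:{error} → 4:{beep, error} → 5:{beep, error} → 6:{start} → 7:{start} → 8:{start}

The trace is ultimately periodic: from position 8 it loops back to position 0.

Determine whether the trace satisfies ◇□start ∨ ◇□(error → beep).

Does not hold

□start is false at every position 0..8, so it never becomes true and ◇□start fails.
□(error → beep) is false at every position 0..8, so it never becomes true and ◇□(error → beep) fails.
At position 0: ◇□start is false; ◇□(error → beep) is false; so ◇□start ∨ ◇□(error → beep) is false.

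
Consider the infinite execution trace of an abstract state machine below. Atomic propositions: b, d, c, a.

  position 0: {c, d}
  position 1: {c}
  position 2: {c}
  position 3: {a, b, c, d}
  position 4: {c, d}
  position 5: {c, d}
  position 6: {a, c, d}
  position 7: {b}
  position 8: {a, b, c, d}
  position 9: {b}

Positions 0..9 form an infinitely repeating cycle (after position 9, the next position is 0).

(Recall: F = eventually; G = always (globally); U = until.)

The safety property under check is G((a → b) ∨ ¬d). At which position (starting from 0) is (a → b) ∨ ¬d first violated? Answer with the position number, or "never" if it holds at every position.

Check (a → b) ∨ ¬d at each position in order: 0 ✓, 1 ✓, 2 ✓, 3 ✓, 4 ✓, 5 ✓.
At position 6 the labels are {a, c, d}, so (a → b) ∨ ¬d is false there. This is the first violation.

6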